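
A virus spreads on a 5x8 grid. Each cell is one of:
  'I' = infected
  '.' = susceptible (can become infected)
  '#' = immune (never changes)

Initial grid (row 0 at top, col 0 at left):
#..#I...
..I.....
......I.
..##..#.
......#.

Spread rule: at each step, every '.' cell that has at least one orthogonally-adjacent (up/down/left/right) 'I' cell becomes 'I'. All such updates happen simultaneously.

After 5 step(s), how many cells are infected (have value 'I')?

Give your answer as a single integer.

Step 0 (initial): 3 infected
Step 1: +9 new -> 12 infected
Step 2: +10 new -> 22 infected
Step 3: +6 new -> 28 infected
Step 4: +3 new -> 31 infected
Step 5: +3 new -> 34 infected

Answer: 34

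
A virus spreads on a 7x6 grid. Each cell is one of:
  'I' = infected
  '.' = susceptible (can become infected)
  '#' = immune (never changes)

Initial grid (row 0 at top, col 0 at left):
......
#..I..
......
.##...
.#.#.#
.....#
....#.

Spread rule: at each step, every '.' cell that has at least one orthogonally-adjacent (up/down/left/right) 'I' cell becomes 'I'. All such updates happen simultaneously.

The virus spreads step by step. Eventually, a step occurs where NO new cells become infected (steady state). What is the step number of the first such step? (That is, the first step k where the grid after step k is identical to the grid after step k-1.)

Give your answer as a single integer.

Answer: 10

Derivation:
Step 0 (initial): 1 infected
Step 1: +4 new -> 5 infected
Step 2: +7 new -> 12 infected
Step 3: +5 new -> 17 infected
Step 4: +4 new -> 21 infected
Step 5: +2 new -> 23 infected
Step 6: +2 new -> 25 infected
Step 7: +3 new -> 28 infected
Step 8: +4 new -> 32 infected
Step 9: +1 new -> 33 infected
Step 10: +0 new -> 33 infected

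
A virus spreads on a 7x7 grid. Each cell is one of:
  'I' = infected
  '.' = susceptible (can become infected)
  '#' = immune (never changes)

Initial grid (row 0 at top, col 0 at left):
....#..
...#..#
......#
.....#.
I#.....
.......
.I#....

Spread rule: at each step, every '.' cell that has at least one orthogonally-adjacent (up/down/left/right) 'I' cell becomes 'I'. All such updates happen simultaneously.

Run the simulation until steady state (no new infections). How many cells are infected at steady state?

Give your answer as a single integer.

Answer: 42

Derivation:
Step 0 (initial): 2 infected
Step 1: +4 new -> 6 infected
Step 2: +3 new -> 9 infected
Step 3: +5 new -> 14 infected
Step 4: +7 new -> 21 infected
Step 5: +7 new -> 28 infected
Step 6: +5 new -> 33 infected
Step 7: +5 new -> 38 infected
Step 8: +2 new -> 40 infected
Step 9: +1 new -> 41 infected
Step 10: +1 new -> 42 infected
Step 11: +0 new -> 42 infected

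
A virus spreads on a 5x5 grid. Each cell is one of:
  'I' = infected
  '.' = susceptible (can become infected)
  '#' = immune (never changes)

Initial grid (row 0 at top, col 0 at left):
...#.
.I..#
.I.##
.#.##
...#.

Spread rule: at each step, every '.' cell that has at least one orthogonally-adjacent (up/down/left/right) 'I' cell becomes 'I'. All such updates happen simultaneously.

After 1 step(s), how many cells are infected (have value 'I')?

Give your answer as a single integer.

Answer: 7

Derivation:
Step 0 (initial): 2 infected
Step 1: +5 new -> 7 infected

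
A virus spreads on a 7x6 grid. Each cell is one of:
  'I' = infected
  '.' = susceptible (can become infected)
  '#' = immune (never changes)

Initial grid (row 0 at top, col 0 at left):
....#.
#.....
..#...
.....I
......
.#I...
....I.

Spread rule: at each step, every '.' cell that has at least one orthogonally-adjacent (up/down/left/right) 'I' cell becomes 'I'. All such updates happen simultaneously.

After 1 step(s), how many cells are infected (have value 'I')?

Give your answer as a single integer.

Answer: 12

Derivation:
Step 0 (initial): 3 infected
Step 1: +9 new -> 12 infected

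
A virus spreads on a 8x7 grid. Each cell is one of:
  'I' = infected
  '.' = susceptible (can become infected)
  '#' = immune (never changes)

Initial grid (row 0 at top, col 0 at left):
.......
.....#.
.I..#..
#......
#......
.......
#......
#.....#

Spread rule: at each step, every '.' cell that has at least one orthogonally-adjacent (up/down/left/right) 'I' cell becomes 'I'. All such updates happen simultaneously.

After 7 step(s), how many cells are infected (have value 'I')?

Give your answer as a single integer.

Answer: 43

Derivation:
Step 0 (initial): 1 infected
Step 1: +4 new -> 5 infected
Step 2: +6 new -> 11 infected
Step 3: +6 new -> 17 infected
Step 4: +7 new -> 24 infected
Step 5: +6 new -> 30 infected
Step 6: +7 new -> 37 infected
Step 7: +6 new -> 43 infected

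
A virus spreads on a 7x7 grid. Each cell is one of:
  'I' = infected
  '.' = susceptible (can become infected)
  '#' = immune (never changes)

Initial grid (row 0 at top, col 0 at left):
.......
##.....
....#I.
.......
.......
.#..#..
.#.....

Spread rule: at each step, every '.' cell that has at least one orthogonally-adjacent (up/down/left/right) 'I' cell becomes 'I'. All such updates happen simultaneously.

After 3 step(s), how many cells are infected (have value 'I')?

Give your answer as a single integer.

Answer: 17

Derivation:
Step 0 (initial): 1 infected
Step 1: +3 new -> 4 infected
Step 2: +6 new -> 10 infected
Step 3: +7 new -> 17 infected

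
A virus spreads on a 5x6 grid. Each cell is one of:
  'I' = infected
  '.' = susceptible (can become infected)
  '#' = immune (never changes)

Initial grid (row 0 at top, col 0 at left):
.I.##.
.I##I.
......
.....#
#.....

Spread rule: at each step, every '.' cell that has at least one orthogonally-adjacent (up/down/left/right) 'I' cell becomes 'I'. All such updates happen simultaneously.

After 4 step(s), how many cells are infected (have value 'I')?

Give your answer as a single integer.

Step 0 (initial): 3 infected
Step 1: +6 new -> 9 infected
Step 2: +7 new -> 16 infected
Step 3: +5 new -> 21 infected
Step 4: +3 new -> 24 infected

Answer: 24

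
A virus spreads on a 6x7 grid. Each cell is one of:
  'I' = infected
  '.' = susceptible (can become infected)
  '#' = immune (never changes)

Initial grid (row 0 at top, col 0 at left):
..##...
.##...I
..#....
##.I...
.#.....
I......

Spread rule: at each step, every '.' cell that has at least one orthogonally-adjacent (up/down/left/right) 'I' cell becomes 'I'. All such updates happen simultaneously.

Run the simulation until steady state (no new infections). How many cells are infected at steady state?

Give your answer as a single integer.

Answer: 29

Derivation:
Step 0 (initial): 3 infected
Step 1: +9 new -> 12 infected
Step 2: +11 new -> 23 infected
Step 3: +4 new -> 27 infected
Step 4: +2 new -> 29 infected
Step 5: +0 new -> 29 infected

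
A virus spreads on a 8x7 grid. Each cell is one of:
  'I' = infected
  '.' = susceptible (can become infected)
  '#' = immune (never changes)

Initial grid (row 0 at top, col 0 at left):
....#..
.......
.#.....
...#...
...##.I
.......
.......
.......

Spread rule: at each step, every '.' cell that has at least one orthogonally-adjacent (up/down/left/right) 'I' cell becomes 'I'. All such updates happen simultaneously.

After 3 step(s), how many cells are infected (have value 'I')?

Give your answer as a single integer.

Step 0 (initial): 1 infected
Step 1: +3 new -> 4 infected
Step 2: +4 new -> 8 infected
Step 3: +6 new -> 14 infected

Answer: 14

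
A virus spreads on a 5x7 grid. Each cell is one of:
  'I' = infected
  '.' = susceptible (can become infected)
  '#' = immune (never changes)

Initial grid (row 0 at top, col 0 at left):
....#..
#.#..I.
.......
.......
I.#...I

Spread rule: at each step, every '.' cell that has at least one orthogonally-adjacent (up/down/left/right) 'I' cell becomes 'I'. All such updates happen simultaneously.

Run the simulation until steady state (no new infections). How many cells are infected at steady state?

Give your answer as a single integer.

Answer: 31

Derivation:
Step 0 (initial): 3 infected
Step 1: +8 new -> 11 infected
Step 2: +8 new -> 19 infected
Step 3: +6 new -> 25 infected
Step 4: +4 new -> 29 infected
Step 5: +1 new -> 30 infected
Step 6: +1 new -> 31 infected
Step 7: +0 new -> 31 infected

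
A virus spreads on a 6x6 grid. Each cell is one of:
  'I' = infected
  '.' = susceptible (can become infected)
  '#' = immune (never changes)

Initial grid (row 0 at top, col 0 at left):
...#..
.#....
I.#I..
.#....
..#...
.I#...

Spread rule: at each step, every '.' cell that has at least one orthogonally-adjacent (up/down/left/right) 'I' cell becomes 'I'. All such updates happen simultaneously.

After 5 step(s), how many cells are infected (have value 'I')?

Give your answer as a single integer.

Answer: 30

Derivation:
Step 0 (initial): 3 infected
Step 1: +8 new -> 11 infected
Step 2: +8 new -> 19 infected
Step 3: +7 new -> 26 infected
Step 4: +3 new -> 29 infected
Step 5: +1 new -> 30 infected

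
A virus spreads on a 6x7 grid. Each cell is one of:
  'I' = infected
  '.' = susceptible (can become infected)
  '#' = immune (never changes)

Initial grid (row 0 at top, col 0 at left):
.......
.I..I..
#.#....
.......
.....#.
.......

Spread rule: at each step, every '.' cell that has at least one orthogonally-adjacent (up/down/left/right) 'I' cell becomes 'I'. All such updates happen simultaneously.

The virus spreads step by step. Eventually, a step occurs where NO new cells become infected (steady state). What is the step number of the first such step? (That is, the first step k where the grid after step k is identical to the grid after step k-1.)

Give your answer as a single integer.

Answer: 7

Derivation:
Step 0 (initial): 2 infected
Step 1: +8 new -> 10 infected
Step 2: +9 new -> 19 infected
Step 3: +8 new -> 27 infected
Step 4: +6 new -> 33 infected
Step 5: +5 new -> 38 infected
Step 6: +1 new -> 39 infected
Step 7: +0 new -> 39 infected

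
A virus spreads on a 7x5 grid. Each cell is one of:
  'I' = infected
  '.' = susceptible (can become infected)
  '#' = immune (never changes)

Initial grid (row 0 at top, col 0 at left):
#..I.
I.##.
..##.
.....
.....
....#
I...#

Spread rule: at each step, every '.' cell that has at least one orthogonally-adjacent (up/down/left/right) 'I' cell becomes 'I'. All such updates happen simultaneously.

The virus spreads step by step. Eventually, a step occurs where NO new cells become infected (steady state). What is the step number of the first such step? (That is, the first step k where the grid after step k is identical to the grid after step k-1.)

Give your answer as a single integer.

Step 0 (initial): 3 infected
Step 1: +6 new -> 9 infected
Step 2: +7 new -> 16 infected
Step 3: +5 new -> 21 infected
Step 4: +4 new -> 25 infected
Step 5: +3 new -> 28 infected
Step 6: +0 new -> 28 infected

Answer: 6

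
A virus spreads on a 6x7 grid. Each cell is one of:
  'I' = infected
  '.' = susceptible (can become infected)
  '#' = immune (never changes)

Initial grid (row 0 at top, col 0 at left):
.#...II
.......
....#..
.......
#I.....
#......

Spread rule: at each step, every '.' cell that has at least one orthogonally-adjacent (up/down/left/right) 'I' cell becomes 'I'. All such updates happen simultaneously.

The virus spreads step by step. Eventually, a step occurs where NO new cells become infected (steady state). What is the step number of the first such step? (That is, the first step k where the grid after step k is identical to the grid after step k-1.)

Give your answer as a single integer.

Step 0 (initial): 3 infected
Step 1: +6 new -> 9 infected
Step 2: +9 new -> 18 infected
Step 3: +10 new -> 28 infected
Step 4: +7 new -> 35 infected
Step 5: +3 new -> 38 infected
Step 6: +0 new -> 38 infected

Answer: 6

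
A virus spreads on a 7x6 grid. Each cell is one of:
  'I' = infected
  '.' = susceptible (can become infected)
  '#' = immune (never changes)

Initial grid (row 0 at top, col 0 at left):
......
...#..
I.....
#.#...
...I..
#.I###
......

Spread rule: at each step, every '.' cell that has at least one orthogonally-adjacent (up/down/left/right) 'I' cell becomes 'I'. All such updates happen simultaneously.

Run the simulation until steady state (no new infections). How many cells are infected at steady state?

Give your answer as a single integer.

Step 0 (initial): 3 infected
Step 1: +7 new -> 10 infected
Step 2: +10 new -> 20 infected
Step 3: +7 new -> 27 infected
Step 4: +4 new -> 31 infected
Step 5: +3 new -> 34 infected
Step 6: +1 new -> 35 infected
Step 7: +0 new -> 35 infected

Answer: 35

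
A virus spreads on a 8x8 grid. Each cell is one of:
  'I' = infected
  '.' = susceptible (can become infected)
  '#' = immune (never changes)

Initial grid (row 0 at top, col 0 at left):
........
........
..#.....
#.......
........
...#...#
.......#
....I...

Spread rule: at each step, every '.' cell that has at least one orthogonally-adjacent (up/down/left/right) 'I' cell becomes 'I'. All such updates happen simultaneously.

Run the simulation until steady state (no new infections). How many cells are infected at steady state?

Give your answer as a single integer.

Answer: 59

Derivation:
Step 0 (initial): 1 infected
Step 1: +3 new -> 4 infected
Step 2: +5 new -> 9 infected
Step 3: +6 new -> 15 infected
Step 4: +7 new -> 22 infected
Step 5: +7 new -> 29 infected
Step 6: +8 new -> 37 infected
Step 7: +7 new -> 44 infected
Step 8: +6 new -> 50 infected
Step 9: +5 new -> 55 infected
Step 10: +3 new -> 58 infected
Step 11: +1 new -> 59 infected
Step 12: +0 new -> 59 infected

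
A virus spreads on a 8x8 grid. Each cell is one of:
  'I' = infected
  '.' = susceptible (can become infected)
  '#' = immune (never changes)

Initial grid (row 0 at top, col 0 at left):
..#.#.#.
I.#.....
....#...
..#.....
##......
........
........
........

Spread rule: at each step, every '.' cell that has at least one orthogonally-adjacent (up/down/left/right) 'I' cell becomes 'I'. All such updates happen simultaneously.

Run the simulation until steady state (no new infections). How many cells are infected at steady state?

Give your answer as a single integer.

Answer: 56

Derivation:
Step 0 (initial): 1 infected
Step 1: +3 new -> 4 infected
Step 2: +3 new -> 7 infected
Step 3: +2 new -> 9 infected
Step 4: +1 new -> 10 infected
Step 5: +2 new -> 12 infected
Step 6: +4 new -> 16 infected
Step 7: +5 new -> 21 infected
Step 8: +8 new -> 29 infected
Step 9: +9 new -> 38 infected
Step 10: +9 new -> 47 infected
Step 11: +5 new -> 52 infected
Step 12: +3 new -> 55 infected
Step 13: +1 new -> 56 infected
Step 14: +0 new -> 56 infected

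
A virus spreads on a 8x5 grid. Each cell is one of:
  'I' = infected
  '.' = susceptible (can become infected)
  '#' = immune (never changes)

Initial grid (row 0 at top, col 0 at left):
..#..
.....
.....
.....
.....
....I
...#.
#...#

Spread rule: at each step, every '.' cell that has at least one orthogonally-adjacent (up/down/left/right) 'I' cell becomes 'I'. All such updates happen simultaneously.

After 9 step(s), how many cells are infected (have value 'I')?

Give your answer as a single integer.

Step 0 (initial): 1 infected
Step 1: +3 new -> 4 infected
Step 2: +3 new -> 7 infected
Step 3: +5 new -> 12 infected
Step 4: +7 new -> 19 infected
Step 5: +8 new -> 27 infected
Step 6: +4 new -> 31 infected
Step 7: +2 new -> 33 infected
Step 8: +2 new -> 35 infected
Step 9: +1 new -> 36 infected

Answer: 36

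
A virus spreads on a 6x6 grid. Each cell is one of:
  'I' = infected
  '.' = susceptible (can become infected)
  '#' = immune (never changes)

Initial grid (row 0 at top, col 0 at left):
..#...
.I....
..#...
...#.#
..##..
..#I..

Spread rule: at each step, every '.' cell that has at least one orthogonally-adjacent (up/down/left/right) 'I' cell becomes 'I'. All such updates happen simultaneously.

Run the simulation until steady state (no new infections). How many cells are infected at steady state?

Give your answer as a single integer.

Answer: 29

Derivation:
Step 0 (initial): 2 infected
Step 1: +5 new -> 7 infected
Step 2: +6 new -> 13 infected
Step 3: +8 new -> 21 infected
Step 4: +5 new -> 26 infected
Step 5: +3 new -> 29 infected
Step 6: +0 new -> 29 infected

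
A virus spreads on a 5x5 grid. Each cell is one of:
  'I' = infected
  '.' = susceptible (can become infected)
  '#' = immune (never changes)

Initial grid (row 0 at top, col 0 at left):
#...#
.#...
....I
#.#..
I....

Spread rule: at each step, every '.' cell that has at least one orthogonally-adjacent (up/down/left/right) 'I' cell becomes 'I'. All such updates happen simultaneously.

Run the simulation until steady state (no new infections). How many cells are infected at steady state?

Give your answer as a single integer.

Answer: 20

Derivation:
Step 0 (initial): 2 infected
Step 1: +4 new -> 6 infected
Step 2: +6 new -> 12 infected
Step 3: +4 new -> 16 infected
Step 4: +2 new -> 18 infected
Step 5: +2 new -> 20 infected
Step 6: +0 new -> 20 infected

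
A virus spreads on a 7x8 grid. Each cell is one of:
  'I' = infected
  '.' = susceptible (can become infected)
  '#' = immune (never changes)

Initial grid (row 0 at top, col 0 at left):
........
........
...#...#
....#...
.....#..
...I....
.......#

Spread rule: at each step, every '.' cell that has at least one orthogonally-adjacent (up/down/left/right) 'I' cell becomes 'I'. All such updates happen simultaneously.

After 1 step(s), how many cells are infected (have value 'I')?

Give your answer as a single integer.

Step 0 (initial): 1 infected
Step 1: +4 new -> 5 infected

Answer: 5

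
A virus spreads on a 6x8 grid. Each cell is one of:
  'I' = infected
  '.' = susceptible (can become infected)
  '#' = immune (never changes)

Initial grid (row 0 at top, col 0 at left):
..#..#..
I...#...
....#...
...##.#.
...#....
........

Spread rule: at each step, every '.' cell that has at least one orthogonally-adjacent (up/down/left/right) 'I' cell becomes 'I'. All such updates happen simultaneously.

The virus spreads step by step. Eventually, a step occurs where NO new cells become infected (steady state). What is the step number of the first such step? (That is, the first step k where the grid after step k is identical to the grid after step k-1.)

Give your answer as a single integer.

Answer: 17

Derivation:
Step 0 (initial): 1 infected
Step 1: +3 new -> 4 infected
Step 2: +4 new -> 8 infected
Step 3: +4 new -> 12 infected
Step 4: +5 new -> 17 infected
Step 5: +3 new -> 20 infected
Step 6: +1 new -> 21 infected
Step 7: +1 new -> 22 infected
Step 8: +1 new -> 23 infected
Step 9: +2 new -> 25 infected
Step 10: +2 new -> 27 infected
Step 11: +3 new -> 30 infected
Step 12: +2 new -> 32 infected
Step 13: +3 new -> 35 infected
Step 14: +2 new -> 37 infected
Step 15: +2 new -> 39 infected
Step 16: +1 new -> 40 infected
Step 17: +0 new -> 40 infected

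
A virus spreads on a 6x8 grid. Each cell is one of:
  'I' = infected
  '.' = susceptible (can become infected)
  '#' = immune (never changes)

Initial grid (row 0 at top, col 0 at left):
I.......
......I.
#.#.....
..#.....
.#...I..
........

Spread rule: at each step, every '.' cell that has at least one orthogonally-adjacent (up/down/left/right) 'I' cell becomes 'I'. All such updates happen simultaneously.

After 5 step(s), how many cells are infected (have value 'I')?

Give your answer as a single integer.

Answer: 42

Derivation:
Step 0 (initial): 3 infected
Step 1: +10 new -> 13 infected
Step 2: +13 new -> 26 infected
Step 3: +11 new -> 37 infected
Step 4: +3 new -> 40 infected
Step 5: +2 new -> 42 infected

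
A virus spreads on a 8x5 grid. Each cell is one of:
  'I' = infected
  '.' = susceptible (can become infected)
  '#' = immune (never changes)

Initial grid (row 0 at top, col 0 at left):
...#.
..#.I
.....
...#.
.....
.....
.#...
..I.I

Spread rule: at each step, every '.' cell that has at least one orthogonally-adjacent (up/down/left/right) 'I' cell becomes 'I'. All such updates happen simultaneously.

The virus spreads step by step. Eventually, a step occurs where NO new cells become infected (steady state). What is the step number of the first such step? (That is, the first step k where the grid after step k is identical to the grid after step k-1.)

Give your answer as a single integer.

Step 0 (initial): 3 infected
Step 1: +7 new -> 10 infected
Step 2: +6 new -> 16 infected
Step 3: +6 new -> 22 infected
Step 4: +5 new -> 27 infected
Step 5: +4 new -> 31 infected
Step 6: +3 new -> 34 infected
Step 7: +2 new -> 36 infected
Step 8: +0 new -> 36 infected

Answer: 8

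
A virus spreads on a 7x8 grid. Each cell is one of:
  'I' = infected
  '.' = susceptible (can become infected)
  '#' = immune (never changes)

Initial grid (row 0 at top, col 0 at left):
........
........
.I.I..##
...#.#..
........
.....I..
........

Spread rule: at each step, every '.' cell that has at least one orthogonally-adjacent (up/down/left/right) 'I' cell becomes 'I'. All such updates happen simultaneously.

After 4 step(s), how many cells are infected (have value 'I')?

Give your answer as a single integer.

Step 0 (initial): 3 infected
Step 1: +10 new -> 13 infected
Step 2: +16 new -> 29 infected
Step 3: +13 new -> 42 infected
Step 4: +6 new -> 48 infected

Answer: 48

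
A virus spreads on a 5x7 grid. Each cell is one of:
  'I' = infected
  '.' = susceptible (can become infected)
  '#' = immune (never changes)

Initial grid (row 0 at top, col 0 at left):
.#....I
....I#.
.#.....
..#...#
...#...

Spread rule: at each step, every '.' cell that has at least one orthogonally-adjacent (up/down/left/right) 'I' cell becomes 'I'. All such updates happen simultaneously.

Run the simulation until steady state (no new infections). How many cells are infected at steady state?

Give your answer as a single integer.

Answer: 29

Derivation:
Step 0 (initial): 2 infected
Step 1: +5 new -> 7 infected
Step 2: +6 new -> 13 infected
Step 3: +6 new -> 19 infected
Step 4: +2 new -> 21 infected
Step 5: +3 new -> 24 infected
Step 6: +1 new -> 25 infected
Step 7: +2 new -> 27 infected
Step 8: +1 new -> 28 infected
Step 9: +1 new -> 29 infected
Step 10: +0 new -> 29 infected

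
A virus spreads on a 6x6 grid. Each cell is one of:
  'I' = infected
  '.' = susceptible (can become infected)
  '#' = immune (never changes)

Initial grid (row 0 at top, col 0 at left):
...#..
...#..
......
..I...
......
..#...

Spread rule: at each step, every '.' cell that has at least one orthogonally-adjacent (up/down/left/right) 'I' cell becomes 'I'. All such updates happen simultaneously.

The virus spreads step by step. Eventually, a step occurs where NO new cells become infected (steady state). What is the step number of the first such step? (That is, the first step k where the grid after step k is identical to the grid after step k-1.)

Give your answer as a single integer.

Answer: 7

Derivation:
Step 0 (initial): 1 infected
Step 1: +4 new -> 5 infected
Step 2: +7 new -> 12 infected
Step 3: +9 new -> 21 infected
Step 4: +7 new -> 28 infected
Step 5: +4 new -> 32 infected
Step 6: +1 new -> 33 infected
Step 7: +0 new -> 33 infected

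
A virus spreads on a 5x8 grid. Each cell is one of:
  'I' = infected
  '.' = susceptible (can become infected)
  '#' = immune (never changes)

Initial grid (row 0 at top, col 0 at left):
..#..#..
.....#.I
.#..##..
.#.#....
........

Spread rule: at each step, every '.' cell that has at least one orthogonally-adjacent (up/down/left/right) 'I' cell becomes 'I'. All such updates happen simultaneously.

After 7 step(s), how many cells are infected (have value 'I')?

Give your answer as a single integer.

Answer: 15

Derivation:
Step 0 (initial): 1 infected
Step 1: +3 new -> 4 infected
Step 2: +3 new -> 7 infected
Step 3: +2 new -> 9 infected
Step 4: +2 new -> 11 infected
Step 5: +2 new -> 13 infected
Step 6: +1 new -> 14 infected
Step 7: +1 new -> 15 infected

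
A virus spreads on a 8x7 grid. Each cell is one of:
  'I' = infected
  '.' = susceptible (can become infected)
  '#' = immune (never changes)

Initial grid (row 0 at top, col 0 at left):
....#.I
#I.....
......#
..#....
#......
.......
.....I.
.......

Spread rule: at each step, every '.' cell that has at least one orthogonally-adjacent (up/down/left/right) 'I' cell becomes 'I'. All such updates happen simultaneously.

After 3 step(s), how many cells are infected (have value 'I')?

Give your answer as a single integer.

Step 0 (initial): 3 infected
Step 1: +9 new -> 12 infected
Step 2: +13 new -> 25 infected
Step 3: +12 new -> 37 infected

Answer: 37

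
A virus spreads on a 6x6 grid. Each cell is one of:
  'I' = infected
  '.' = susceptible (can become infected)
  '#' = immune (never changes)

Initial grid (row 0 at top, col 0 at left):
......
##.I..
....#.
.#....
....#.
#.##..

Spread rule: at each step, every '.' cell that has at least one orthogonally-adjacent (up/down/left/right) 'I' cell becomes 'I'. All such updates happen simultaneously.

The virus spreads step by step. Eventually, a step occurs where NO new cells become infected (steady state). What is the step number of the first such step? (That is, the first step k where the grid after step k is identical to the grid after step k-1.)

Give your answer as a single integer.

Step 0 (initial): 1 infected
Step 1: +4 new -> 5 infected
Step 2: +5 new -> 10 infected
Step 3: +7 new -> 17 infected
Step 4: +4 new -> 21 infected
Step 5: +3 new -> 24 infected
Step 6: +3 new -> 27 infected
Step 7: +1 new -> 28 infected
Step 8: +0 new -> 28 infected

Answer: 8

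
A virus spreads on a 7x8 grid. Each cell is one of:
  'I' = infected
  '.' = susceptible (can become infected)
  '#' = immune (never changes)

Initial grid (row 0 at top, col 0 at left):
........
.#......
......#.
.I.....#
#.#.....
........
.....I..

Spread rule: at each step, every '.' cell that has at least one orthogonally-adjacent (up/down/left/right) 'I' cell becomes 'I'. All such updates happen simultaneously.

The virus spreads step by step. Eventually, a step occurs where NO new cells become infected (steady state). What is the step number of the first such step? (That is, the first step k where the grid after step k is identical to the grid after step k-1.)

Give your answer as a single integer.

Answer: 9

Derivation:
Step 0 (initial): 2 infected
Step 1: +7 new -> 9 infected
Step 2: +9 new -> 18 infected
Step 3: +14 new -> 32 infected
Step 4: +8 new -> 40 infected
Step 5: +4 new -> 44 infected
Step 6: +3 new -> 47 infected
Step 7: +2 new -> 49 infected
Step 8: +2 new -> 51 infected
Step 9: +0 new -> 51 infected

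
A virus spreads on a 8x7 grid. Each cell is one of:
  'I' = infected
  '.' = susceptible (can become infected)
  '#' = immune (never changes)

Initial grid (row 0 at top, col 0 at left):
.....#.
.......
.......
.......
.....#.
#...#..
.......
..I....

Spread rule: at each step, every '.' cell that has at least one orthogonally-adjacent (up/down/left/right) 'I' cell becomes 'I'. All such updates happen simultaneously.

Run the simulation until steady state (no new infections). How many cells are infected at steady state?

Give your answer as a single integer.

Step 0 (initial): 1 infected
Step 1: +3 new -> 4 infected
Step 2: +5 new -> 9 infected
Step 3: +6 new -> 15 infected
Step 4: +5 new -> 20 infected
Step 5: +7 new -> 27 infected
Step 6: +6 new -> 33 infected
Step 7: +7 new -> 40 infected
Step 8: +6 new -> 46 infected
Step 9: +4 new -> 50 infected
Step 10: +1 new -> 51 infected
Step 11: +1 new -> 52 infected
Step 12: +0 new -> 52 infected

Answer: 52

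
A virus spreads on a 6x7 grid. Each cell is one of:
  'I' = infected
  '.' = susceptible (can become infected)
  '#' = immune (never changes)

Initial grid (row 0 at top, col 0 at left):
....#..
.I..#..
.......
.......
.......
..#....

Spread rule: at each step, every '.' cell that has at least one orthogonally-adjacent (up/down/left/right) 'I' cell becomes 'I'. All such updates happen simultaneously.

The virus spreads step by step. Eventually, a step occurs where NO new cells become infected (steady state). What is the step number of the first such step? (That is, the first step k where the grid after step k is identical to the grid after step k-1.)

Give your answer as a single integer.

Step 0 (initial): 1 infected
Step 1: +4 new -> 5 infected
Step 2: +6 new -> 11 infected
Step 3: +5 new -> 16 infected
Step 4: +5 new -> 21 infected
Step 5: +4 new -> 25 infected
Step 6: +5 new -> 30 infected
Step 7: +5 new -> 35 infected
Step 8: +3 new -> 38 infected
Step 9: +1 new -> 39 infected
Step 10: +0 new -> 39 infected

Answer: 10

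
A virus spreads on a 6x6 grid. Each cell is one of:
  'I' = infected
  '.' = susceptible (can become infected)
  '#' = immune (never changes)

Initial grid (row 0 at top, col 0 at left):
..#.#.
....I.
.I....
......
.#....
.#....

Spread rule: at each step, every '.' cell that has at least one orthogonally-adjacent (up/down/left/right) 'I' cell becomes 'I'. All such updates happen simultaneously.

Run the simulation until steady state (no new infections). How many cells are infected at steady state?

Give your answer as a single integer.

Answer: 32

Derivation:
Step 0 (initial): 2 infected
Step 1: +7 new -> 9 infected
Step 2: +10 new -> 19 infected
Step 3: +6 new -> 25 infected
Step 4: +5 new -> 30 infected
Step 5: +2 new -> 32 infected
Step 6: +0 new -> 32 infected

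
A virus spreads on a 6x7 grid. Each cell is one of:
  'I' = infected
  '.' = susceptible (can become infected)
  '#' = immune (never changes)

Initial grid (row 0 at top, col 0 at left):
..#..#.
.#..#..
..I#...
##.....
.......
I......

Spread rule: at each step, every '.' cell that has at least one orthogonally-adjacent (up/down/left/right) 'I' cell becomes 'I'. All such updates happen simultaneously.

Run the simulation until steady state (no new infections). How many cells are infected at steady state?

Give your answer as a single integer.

Step 0 (initial): 2 infected
Step 1: +5 new -> 7 infected
Step 2: +6 new -> 13 infected
Step 3: +5 new -> 18 infected
Step 4: +6 new -> 24 infected
Step 5: +5 new -> 29 infected
Step 6: +4 new -> 33 infected
Step 7: +1 new -> 34 infected
Step 8: +1 new -> 35 infected
Step 9: +0 new -> 35 infected

Answer: 35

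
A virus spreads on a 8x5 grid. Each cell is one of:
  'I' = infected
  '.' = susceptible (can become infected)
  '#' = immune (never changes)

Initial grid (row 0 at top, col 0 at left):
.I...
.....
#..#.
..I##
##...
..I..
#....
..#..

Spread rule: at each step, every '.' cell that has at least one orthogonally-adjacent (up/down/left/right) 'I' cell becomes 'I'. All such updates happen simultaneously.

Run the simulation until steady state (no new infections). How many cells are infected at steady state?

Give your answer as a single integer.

Step 0 (initial): 3 infected
Step 1: +9 new -> 12 infected
Step 2: +10 new -> 22 infected
Step 3: +6 new -> 28 infected
Step 4: +3 new -> 31 infected
Step 5: +1 new -> 32 infected
Step 6: +0 new -> 32 infected

Answer: 32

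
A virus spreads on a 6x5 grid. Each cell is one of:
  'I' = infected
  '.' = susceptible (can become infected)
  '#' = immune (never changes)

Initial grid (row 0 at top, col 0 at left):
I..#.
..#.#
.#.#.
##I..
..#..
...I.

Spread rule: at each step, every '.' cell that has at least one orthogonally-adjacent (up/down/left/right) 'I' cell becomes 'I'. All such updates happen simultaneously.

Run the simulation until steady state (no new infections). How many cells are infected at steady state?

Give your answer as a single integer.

Step 0 (initial): 3 infected
Step 1: +7 new -> 10 infected
Step 2: +6 new -> 16 infected
Step 3: +3 new -> 19 infected
Step 4: +1 new -> 20 infected
Step 5: +0 new -> 20 infected

Answer: 20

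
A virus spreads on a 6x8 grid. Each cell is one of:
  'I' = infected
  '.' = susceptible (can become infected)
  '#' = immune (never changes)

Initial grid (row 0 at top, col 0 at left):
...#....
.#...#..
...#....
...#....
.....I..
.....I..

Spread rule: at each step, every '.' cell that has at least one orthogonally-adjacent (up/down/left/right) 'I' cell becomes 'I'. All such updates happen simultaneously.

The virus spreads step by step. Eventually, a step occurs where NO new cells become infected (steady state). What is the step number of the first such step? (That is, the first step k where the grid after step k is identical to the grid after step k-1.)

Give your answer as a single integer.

Answer: 10

Derivation:
Step 0 (initial): 2 infected
Step 1: +5 new -> 7 infected
Step 2: +7 new -> 14 infected
Step 3: +5 new -> 19 infected
Step 4: +6 new -> 25 infected
Step 5: +8 new -> 33 infected
Step 6: +5 new -> 38 infected
Step 7: +2 new -> 40 infected
Step 8: +2 new -> 42 infected
Step 9: +1 new -> 43 infected
Step 10: +0 new -> 43 infected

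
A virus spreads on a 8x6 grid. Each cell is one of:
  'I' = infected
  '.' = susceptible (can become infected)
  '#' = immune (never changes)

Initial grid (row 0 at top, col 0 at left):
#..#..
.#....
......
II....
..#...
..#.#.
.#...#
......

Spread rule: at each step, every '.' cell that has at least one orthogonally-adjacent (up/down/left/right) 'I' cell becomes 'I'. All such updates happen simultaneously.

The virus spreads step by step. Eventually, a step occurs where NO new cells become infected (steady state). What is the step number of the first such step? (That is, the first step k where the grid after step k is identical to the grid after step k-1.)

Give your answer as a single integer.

Step 0 (initial): 2 infected
Step 1: +5 new -> 7 infected
Step 2: +5 new -> 12 infected
Step 3: +5 new -> 17 infected
Step 4: +7 new -> 24 infected
Step 5: +6 new -> 30 infected
Step 6: +7 new -> 37 infected
Step 7: +2 new -> 39 infected
Step 8: +1 new -> 40 infected
Step 9: +0 new -> 40 infected

Answer: 9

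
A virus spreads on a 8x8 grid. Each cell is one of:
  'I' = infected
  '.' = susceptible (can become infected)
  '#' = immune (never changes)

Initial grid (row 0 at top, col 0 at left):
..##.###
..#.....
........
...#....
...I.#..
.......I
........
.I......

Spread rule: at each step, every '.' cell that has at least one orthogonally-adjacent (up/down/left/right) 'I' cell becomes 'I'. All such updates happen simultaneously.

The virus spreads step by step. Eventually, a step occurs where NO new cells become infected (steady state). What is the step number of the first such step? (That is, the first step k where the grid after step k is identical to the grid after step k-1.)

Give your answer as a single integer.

Answer: 8

Derivation:
Step 0 (initial): 3 infected
Step 1: +9 new -> 12 infected
Step 2: +15 new -> 27 infected
Step 3: +12 new -> 39 infected
Step 4: +8 new -> 47 infected
Step 5: +6 new -> 53 infected
Step 6: +2 new -> 55 infected
Step 7: +1 new -> 56 infected
Step 8: +0 new -> 56 infected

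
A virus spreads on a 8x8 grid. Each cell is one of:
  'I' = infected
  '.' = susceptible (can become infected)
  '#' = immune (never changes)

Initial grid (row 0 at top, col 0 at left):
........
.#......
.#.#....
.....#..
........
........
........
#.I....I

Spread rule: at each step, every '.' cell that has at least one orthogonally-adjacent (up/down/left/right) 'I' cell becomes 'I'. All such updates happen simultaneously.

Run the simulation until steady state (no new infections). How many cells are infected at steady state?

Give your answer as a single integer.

Step 0 (initial): 2 infected
Step 1: +5 new -> 7 infected
Step 2: +7 new -> 14 infected
Step 3: +8 new -> 22 infected
Step 4: +8 new -> 30 infected
Step 5: +8 new -> 38 infected
Step 6: +5 new -> 43 infected
Step 7: +7 new -> 50 infected
Step 8: +6 new -> 56 infected
Step 9: +3 new -> 59 infected
Step 10: +0 new -> 59 infected

Answer: 59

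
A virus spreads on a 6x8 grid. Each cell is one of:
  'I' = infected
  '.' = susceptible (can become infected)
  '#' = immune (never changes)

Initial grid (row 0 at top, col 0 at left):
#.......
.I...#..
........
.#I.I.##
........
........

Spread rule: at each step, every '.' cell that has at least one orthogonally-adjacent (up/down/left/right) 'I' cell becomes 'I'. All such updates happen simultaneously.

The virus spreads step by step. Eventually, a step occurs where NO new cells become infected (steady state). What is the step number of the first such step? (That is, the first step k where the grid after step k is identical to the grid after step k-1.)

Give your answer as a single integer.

Answer: 7

Derivation:
Step 0 (initial): 3 infected
Step 1: +10 new -> 13 infected
Step 2: +11 new -> 24 infected
Step 3: +9 new -> 33 infected
Step 4: +6 new -> 39 infected
Step 5: +3 new -> 42 infected
Step 6: +1 new -> 43 infected
Step 7: +0 new -> 43 infected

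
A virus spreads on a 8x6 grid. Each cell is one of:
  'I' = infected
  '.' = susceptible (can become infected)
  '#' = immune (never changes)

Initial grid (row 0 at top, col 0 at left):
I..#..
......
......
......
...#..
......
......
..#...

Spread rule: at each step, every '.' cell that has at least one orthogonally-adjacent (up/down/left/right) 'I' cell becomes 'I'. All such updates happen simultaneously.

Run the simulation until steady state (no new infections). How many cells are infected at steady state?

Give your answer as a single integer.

Answer: 45

Derivation:
Step 0 (initial): 1 infected
Step 1: +2 new -> 3 infected
Step 2: +3 new -> 6 infected
Step 3: +3 new -> 9 infected
Step 4: +4 new -> 13 infected
Step 5: +5 new -> 18 infected
Step 6: +7 new -> 25 infected
Step 7: +6 new -> 31 infected
Step 8: +5 new -> 36 infected
Step 9: +3 new -> 39 infected
Step 10: +3 new -> 42 infected
Step 11: +2 new -> 44 infected
Step 12: +1 new -> 45 infected
Step 13: +0 new -> 45 infected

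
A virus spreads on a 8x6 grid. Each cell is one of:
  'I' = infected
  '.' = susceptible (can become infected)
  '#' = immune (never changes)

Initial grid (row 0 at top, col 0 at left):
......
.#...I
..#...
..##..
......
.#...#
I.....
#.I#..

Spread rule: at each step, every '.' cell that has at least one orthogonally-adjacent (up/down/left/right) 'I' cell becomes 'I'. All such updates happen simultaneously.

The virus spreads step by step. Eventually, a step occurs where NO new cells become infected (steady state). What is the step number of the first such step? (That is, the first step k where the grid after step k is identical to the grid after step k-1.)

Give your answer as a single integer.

Answer: 7

Derivation:
Step 0 (initial): 3 infected
Step 1: +7 new -> 10 infected
Step 2: +7 new -> 17 infected
Step 3: +10 new -> 27 infected
Step 4: +8 new -> 35 infected
Step 5: +4 new -> 39 infected
Step 6: +1 new -> 40 infected
Step 7: +0 new -> 40 infected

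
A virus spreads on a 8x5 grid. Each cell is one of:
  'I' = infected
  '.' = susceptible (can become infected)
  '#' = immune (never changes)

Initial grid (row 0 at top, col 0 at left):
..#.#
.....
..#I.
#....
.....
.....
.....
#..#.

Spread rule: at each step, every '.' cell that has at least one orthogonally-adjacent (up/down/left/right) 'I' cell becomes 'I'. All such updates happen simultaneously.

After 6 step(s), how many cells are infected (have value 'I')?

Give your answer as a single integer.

Answer: 32

Derivation:
Step 0 (initial): 1 infected
Step 1: +3 new -> 4 infected
Step 2: +6 new -> 10 infected
Step 3: +5 new -> 15 infected
Step 4: +7 new -> 22 infected
Step 5: +6 new -> 28 infected
Step 6: +4 new -> 32 infected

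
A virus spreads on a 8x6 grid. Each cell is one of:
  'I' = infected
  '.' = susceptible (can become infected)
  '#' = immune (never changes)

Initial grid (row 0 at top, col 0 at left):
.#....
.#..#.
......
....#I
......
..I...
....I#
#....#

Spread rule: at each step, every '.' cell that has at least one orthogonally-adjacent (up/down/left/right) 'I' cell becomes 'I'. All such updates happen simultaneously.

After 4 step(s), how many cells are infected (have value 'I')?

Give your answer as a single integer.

Step 0 (initial): 3 infected
Step 1: +9 new -> 12 infected
Step 2: +11 new -> 23 infected
Step 3: +8 new -> 31 infected
Step 4: +5 new -> 36 infected

Answer: 36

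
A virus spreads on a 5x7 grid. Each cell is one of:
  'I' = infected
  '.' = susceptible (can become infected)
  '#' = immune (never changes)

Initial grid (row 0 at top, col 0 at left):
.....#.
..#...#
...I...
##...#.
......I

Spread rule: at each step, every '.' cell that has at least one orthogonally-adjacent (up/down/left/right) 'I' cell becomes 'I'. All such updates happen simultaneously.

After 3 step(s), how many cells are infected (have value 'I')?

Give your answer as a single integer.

Step 0 (initial): 2 infected
Step 1: +6 new -> 8 infected
Step 2: +9 new -> 17 infected
Step 3: +6 new -> 23 infected

Answer: 23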